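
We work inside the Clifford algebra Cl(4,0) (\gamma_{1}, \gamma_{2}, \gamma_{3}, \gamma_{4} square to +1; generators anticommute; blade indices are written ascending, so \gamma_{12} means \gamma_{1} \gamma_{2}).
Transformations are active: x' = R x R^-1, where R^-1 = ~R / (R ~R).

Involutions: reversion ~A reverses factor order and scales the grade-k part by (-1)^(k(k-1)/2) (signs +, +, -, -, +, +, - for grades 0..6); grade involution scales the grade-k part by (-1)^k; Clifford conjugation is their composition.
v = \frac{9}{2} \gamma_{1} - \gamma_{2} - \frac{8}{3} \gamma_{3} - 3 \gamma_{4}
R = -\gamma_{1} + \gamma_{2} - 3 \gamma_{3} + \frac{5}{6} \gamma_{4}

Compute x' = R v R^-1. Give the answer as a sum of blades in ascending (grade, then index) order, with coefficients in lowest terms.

~R = -\gamma_{1} + \gamma_{2} - 3 \gamma_{3} + \frac{5}{6} \gamma_{4}, and R ~R = \frac{421}{36}, so R^-1 = ~R / (\frac{421}{36}).
R v = -\frac{7}{2} \gamma_{12} + \frac{97}{6} \gamma_{13} - \frac{3}{4} \gamma_{14} - \frac{17}{3} \gamma_{23} - \frac{13}{6} \gamma_{24} + \frac{101}{9} \gamma_{34}
Answer: -\frac{9}{2} \gamma_{1} + \gamma_{2} + \frac{8}{3} \gamma_{3} + 3 \gamma_{4}


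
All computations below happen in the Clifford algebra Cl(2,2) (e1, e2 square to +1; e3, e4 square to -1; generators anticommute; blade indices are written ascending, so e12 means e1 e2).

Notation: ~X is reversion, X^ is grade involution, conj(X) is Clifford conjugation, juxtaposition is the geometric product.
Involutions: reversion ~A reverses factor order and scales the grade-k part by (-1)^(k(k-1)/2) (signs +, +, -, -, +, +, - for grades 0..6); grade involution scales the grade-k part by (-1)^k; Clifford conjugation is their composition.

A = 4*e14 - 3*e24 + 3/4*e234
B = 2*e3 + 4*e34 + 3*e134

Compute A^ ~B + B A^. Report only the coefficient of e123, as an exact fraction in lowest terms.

first term: -3*e2 + 12*e3 + 9/4*e12 - 16*e13 + 12*e23 - 3/2*e24 + 9*e123 - 8*e134 + 6*e234
second term: 3*e2 - 12*e3 + 9/4*e12 - 16*e13 + 12*e23 - 3/2*e24 + 9*e123 - 8*e134 + 6*e234
Answer: 18


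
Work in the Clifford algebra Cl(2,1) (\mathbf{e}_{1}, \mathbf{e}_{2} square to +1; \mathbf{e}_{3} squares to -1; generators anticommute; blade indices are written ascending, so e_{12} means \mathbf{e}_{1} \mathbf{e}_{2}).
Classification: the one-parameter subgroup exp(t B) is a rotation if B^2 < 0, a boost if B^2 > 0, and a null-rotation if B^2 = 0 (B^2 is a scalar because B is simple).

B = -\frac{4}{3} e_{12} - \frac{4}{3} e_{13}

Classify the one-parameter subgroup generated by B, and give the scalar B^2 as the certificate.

B^2 term by term: the squares give (-\frac{4}{3})^2*(e_{12})^2 + (-\frac{4}{3})^2*(e_{13})^2 = \frac{16}{9}*(-1) + \frac{16}{9}*(+1) = 0 (each basis 2-blade squares to minus the product of its generators' squares); cross terms between blades sharing an index anticommute and cancel. So B^2 = 0.
Answer: null-rotation, certificate B^2 = 0. One invariant decides it: the square 0 survives every conjugation, and its sign is exactly the classification.


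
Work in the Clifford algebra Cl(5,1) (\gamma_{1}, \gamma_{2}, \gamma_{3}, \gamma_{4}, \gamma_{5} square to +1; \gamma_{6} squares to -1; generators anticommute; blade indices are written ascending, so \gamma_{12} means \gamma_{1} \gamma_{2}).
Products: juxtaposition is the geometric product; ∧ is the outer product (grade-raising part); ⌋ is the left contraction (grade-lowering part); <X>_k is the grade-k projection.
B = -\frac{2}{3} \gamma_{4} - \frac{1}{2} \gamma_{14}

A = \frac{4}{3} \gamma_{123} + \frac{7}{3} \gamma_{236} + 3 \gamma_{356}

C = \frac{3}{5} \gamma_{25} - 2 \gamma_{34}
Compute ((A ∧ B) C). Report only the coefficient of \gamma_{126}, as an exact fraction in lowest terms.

step 1: -\frac{8}{9} \gamma_{1234} + \frac{14}{9} \gamma_{2346} - 2 \gamma_{3456} - \frac{7}{6} \gamma_{12346} + \frac{3}{2} \gamma_{13456}
step 2: -\frac{16}{9} \gamma_{12} + \frac{28}{9} \gamma_{26} - 4 \gamma_{56} - \frac{7}{3} \gamma_{126} + 3 \gamma_{156} - \frac{8}{15} \gamma_{1345} + \frac{6}{5} \gamma_{2346} + \frac{14}{15} \gamma_{3456} - \frac{9}{10} \gamma_{12346} - \frac{7}{10} \gamma_{13456}
Answer: -\frac{7}{3}


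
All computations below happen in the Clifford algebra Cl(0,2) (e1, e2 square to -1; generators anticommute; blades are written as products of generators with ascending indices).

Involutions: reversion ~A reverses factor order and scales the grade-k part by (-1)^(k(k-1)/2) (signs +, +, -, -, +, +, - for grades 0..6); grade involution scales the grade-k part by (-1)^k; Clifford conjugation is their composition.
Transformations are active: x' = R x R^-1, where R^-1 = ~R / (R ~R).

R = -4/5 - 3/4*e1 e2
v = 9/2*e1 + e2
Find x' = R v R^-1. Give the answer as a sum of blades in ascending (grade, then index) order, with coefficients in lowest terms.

~R = -4/5 + 3/4*e1 e2, and R ~R = 481/400, so R^-1 = ~R / (481/400).
R v = -57/20*e1 - 167/40*e2
Answer: -681/962*e1 + 2191/481*e2


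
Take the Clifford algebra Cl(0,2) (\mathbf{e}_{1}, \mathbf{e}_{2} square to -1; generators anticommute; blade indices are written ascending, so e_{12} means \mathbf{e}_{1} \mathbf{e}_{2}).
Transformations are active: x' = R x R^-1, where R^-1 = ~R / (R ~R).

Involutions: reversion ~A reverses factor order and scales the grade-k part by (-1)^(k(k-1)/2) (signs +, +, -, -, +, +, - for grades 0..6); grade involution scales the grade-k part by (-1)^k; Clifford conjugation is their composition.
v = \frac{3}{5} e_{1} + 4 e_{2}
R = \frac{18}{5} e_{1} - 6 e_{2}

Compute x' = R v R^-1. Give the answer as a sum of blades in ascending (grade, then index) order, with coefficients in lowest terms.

~R = \frac{18}{5} e_{1} - 6 e_{2}, and R ~R = -\frac{1224}{25}, so R^-1 = ~R / (-\frac{1224}{25}).
R v = \frac{546}{25} + 18 e_{12}
Answer: -\frac{324}{85} e_{1} + \frac{23}{17} e_{2}


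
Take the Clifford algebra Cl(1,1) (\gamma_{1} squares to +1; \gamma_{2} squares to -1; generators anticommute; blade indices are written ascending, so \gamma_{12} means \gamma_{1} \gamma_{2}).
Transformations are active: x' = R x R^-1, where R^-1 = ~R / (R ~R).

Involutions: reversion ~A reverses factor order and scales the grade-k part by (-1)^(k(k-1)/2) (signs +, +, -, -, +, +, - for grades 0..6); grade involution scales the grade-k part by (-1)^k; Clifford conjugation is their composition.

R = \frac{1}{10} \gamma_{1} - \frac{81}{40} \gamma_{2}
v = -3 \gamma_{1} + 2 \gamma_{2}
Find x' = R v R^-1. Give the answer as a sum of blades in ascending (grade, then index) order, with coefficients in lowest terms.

~R = \frac{1}{10} \gamma_{1} - \frac{81}{40} \gamma_{2}, and R ~R = -\frac{1309}{320}, so R^-1 = ~R / (-\frac{1309}{320}).
R v = \frac{15}{4} - \frac{47}{8} \gamma_{12}
Answer: \frac{3687}{1309} \gamma_{1} + \frac{2242}{1309} \gamma_{2}


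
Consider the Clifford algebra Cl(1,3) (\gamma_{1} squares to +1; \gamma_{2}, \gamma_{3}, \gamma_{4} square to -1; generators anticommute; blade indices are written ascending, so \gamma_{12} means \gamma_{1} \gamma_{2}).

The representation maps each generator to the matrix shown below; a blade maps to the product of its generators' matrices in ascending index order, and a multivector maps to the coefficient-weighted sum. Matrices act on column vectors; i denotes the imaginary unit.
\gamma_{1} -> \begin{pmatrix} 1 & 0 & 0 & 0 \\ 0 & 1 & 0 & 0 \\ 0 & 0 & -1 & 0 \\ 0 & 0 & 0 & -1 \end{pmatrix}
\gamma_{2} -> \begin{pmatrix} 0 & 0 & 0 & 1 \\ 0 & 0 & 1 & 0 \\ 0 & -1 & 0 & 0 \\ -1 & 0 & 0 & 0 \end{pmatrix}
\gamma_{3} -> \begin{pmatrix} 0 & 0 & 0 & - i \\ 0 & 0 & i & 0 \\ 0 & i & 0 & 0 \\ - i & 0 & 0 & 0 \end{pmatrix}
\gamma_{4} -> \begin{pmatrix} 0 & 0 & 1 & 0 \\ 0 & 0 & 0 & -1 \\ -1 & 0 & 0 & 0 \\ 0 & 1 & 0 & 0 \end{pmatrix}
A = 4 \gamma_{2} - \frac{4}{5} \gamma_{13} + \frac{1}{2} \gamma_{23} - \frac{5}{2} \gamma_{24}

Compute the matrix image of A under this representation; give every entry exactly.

Bivector images (products of the table entries): rho(\gamma_{13}) = rho(\gamma_{1})rho(\gamma_{3}) = \begin{pmatrix} 0 & 0 & 0 & - i \\ 0 & 0 & i & 0 \\ 0 & - i & 0 & 0 \\ i & 0 & 0 & 0 \end{pmatrix}; rho(\gamma_{23}) = rho(\gamma_{2})rho(\gamma_{3}) = \begin{pmatrix} - i & 0 & 0 & 0 \\ 0 & i & 0 & 0 \\ 0 & 0 & - i & 0 \\ 0 & 0 & 0 & i \end{pmatrix}; rho(\gamma_{24}) = rho(\gamma_{2})rho(\gamma_{4}) = \begin{pmatrix} 0 & 1 & 0 & 0 \\ -1 & 0 & 0 & 0 \\ 0 & 0 & 0 & 1 \\ 0 & 0 & -1 & 0 \end{pmatrix}.
M = (4)*rho(\gamma_{2}) + (-\frac{4}{5})*rho(\gamma_{13}) + (\frac{1}{2})*rho(\gamma_{23}) + (-\frac{5}{2})*rho(\gamma_{24}), summed entrywise:
Answer: \begin{pmatrix} - \frac{i}{2} & - \frac{5}{2} & 0 & 4 + \frac{4 i}{5} \\ \frac{5}{2} & \frac{i}{2} & 4 - \frac{4 i}{5} & 0 \\ 0 & -4 + \frac{4 i}{5} & - \frac{i}{2} & - \frac{5}{2} \\ -4 - \frac{4 i}{5} & 0 & \frac{5}{2} & \frac{i}{2} \end{pmatrix}


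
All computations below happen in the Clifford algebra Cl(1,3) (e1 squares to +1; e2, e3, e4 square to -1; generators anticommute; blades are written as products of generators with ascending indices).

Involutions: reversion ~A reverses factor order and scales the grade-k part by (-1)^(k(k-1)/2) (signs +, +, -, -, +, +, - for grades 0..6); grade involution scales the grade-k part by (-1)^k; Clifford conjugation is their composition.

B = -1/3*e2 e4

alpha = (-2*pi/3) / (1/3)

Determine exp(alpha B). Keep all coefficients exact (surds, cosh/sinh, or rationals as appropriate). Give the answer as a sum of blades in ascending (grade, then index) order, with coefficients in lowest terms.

B^2 = (-1/3)^2*(e2 e4)^2 = 1/9*(-1) = -1/9 (a basis 2-blade squares to minus the product of its generators' squares).
B^2 = -1/9 — B^2 < 0, so the exponential closes trigonometrically: l = 1/3, alpha*l = -2*pi/3, so exp(alpha B) = cos(-2*pi/3) + (sin(-2*pi/3)/(1/3))*B = -1/2 + (-3*sqrt(3)/2)*B.
Answer: -1/2 + sqrt(3)/2*e2 e4


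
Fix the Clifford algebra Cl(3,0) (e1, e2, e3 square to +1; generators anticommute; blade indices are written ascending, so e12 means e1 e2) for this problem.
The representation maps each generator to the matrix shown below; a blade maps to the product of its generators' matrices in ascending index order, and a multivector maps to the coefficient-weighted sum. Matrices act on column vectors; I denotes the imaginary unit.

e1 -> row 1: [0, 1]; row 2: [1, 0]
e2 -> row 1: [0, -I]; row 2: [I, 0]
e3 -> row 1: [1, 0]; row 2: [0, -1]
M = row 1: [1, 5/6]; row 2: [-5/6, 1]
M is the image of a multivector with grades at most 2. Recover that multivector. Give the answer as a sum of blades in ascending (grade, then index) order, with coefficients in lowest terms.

Method: 1, rho(e1), rho(e2), rho(e3) form a trace-orthogonal basis of the 2x2 complex matrices (tr(X Y) = 2 if X = Y, else 0), so M = m0*1 + m1*rho(e1) + m2*rho(e2) + m3*rho(e3) with m0 = tr(M)/2 = 1, m1 = tr(M rho(e1))/2 = 0, m2 = tr(M rho(e2))/2 = 5*I/6, m3 = tr(M rho(e3))/2 = 0.
Multiplying table entries, the bivector images are rho(e12) = I*rho(e3), rho(e13) = -I*rho(e2), rho(e23) = I*rho(e1); with real blade coefficients the real parts of m0..m3 are the coefficients of 1, e1, e2, e3 and the imaginary parts give the bivectors (e23: Im m1, e13: -Im m2, e12: Im m3).
Answer: 1 - 5/6*e13


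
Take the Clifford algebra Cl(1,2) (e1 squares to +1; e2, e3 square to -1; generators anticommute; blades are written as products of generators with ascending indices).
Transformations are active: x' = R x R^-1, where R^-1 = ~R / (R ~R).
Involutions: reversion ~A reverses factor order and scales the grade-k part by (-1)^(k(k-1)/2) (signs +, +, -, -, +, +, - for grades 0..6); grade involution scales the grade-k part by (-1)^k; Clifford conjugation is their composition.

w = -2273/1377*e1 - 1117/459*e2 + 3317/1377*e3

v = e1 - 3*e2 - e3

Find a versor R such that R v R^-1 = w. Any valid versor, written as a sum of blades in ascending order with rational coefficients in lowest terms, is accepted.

Take R = v + w = -896/1377*e1 - 2494/459*e2 + 1940/1377*e3. Because q(v) = q(w) = -9, conjugation by R sends v exactly to w.
Answer: -896/1377*e1 - 2494/459*e2 + 1940/1377*e3


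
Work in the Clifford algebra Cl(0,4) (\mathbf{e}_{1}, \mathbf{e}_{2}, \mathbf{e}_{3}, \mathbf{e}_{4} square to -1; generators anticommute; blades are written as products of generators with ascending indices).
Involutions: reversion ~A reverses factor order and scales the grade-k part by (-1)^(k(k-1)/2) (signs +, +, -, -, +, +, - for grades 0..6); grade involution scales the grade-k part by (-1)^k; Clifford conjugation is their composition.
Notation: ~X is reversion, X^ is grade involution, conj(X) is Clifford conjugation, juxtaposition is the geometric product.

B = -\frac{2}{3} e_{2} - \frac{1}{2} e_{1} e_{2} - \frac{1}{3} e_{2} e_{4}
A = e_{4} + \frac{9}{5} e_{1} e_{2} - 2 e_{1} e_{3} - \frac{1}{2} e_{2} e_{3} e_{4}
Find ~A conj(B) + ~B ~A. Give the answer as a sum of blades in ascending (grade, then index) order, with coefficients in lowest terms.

first term: \frac{9}{10} + \frac{6}{5} e_{1} + \frac{1}{3} e_{2} + \frac{1}{6} e_{3} + \frac{3}{5} e_{1} e_{4} - e_{2} e_{3} - \frac{2}{3} e_{2} e_{4} - \frac{1}{3} e_{3} e_{4} - \frac{4}{3} e_{1} e_{2} e_{3} + \frac{1}{2} e_{1} e_{2} e_{4} + \frac{1}{4} e_{1} e_{3} e_{4} - \frac{2}{3} e_{1} e_{2} e_{3} e_{4}
second term: \frac{9}{10} + \frac{6}{5} e_{1} - \frac{1}{3} e_{2} + \frac{1}{6} e_{3} - \frac{3}{5} e_{1} e_{4} + e_{2} e_{3} - \frac{2}{3} e_{2} e_{4} + \frac{1}{3} e_{3} e_{4} + \frac{4}{3} e_{1} e_{2} e_{3} + \frac{1}{2} e_{1} e_{2} e_{4} - \frac{1}{4} e_{1} e_{3} e_{4} - \frac{2}{3} e_{1} e_{2} e_{3} e_{4}
Answer: \frac{9}{5} + \frac{12}{5} e_{1} + \frac{1}{3} e_{3} - \frac{4}{3} e_{2} e_{4} + e_{1} e_{2} e_{4} - \frac{4}{3} e_{1} e_{2} e_{3} e_{4}


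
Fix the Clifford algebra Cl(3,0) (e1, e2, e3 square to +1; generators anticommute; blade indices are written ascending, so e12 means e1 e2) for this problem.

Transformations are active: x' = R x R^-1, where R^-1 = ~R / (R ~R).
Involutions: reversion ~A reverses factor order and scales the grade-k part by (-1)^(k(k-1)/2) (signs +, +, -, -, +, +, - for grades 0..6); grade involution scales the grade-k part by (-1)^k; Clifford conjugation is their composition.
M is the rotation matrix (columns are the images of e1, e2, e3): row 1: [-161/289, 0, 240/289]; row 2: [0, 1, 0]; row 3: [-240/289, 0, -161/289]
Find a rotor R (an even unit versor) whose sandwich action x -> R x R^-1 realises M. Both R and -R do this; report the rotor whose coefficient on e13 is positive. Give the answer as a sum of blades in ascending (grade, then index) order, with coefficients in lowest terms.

Method: write R = a + b12*e12 + b13*e13 + b23*e23 with a^2 + b12^2 + b13^2 + b23^2 = 1 (so R^-1 = ~R). Expanding the columns R e_j ~R gives tr M = 4a^2 - 1 and, from the antisymmetric part, M21 - M12 = -4a*b12, M13 - M31 = 4a*b13, M32 - M23 = -4a*b23.
Here tr M = -33/289, so a^2 = (1 + tr M)/4 = 64/289 and a = ±8/17. Taking a = 8/17: M21 - M12 = 0, M13 - M31 = 480/289, M32 - M23 = 0, giving b12 = 0, b13 = 15/17, b23 = 0, i.e. R = 8/17 + 15/17*e13.
Its e13 coefficient is already positive.
Answer: 8/17 + 15/17*e13. Sheet selection: the two-to-one cover makes ±R indistinguishable at the matrix level (trace -33/289), so uniqueness comes from the required sign on e13.


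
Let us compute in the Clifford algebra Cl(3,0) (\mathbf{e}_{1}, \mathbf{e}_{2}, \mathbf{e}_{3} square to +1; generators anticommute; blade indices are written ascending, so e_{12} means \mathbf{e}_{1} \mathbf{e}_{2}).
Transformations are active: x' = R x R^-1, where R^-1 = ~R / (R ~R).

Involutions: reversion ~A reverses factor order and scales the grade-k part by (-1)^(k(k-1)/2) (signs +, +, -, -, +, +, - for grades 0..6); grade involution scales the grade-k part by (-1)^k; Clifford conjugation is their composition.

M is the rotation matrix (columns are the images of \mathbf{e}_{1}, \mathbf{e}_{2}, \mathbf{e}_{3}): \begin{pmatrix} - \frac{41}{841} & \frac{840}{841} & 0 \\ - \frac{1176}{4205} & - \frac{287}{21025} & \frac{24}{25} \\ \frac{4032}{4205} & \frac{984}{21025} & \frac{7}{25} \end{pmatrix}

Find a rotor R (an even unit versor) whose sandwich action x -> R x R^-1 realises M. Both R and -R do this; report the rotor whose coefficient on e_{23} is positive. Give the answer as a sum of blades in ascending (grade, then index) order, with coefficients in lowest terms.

Method: write R = a + b12*e_{12} + b13*e_{13} + b23*e_{23} with a^2 + b12^2 + b13^2 + b23^2 = 1 (so R^-1 = ~R). Expanding the columns R e_j ~R gives tr M = 4a^2 - 1 and, from the antisymmetric part, M21 - M12 = -4a*b12, M13 - M31 = 4a*b13, M32 - M23 = -4a*b23.
Here tr M = \frac{183}{841}, so a^2 = (1 + tr M)/4 = \frac{256}{841} and a = ±\frac{16}{29}. Taking a = \frac{16}{29}: M21 - M12 = -\frac{5376}{4205}, M13 - M31 = -\frac{4032}{4205}, M32 - M23 = -\frac{768}{841}, giving b12 = \frac{84}{145}, b13 = -\frac{63}{145}, b23 = \frac{12}{29}, i.e. R = \frac{16}{29} + \frac{84}{145} e_{12} - \frac{63}{145} e_{13} + \frac{12}{29} e_{23}.
Its e_{23} coefficient is already positive.
Answer: \frac{16}{29} + \frac{84}{145} e_{12} - \frac{63}{145} e_{13} + \frac{12}{29} e_{23}. Note: both R and -R realise this M (trace \frac{183}{841}); the covering map identifies them, and the e_{23}-coefficient sign is the tie-breaker.


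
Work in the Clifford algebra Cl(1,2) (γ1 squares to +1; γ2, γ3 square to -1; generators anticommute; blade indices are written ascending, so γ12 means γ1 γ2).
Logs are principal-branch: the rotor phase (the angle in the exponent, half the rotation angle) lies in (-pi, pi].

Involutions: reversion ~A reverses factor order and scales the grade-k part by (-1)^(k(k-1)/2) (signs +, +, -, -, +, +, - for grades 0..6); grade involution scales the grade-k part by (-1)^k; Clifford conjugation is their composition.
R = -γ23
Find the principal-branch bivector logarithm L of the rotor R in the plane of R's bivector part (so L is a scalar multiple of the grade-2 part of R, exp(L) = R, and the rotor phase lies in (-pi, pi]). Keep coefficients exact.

The scalar part of R is 0, which fixes the principal-branch rotor phase; the unit plane is then the bivector part divided by the sine of that phase, and L is that plane scaled by the phase.
Concretely: cos(phase) = 0 gives phase = ±pi/2, and since phase/sin(phase) is even the sign is immaterial: L = (phase/sin(phase)) * <R>_2 = (pi/2) * <R>_2.
Answer: -pi/2*γ23


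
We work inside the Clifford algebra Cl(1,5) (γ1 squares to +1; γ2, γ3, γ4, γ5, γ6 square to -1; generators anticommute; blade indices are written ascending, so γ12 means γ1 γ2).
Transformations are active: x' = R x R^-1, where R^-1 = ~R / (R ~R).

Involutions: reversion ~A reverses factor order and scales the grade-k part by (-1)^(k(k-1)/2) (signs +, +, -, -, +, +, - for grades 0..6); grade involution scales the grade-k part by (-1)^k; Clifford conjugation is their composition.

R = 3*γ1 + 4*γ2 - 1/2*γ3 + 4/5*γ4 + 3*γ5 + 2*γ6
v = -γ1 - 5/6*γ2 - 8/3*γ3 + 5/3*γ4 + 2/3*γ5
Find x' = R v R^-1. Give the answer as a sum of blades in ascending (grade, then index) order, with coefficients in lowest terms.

~R = 3*γ1 + 4*γ2 - 1/2*γ3 + 4/5*γ4 + 3*γ5 + 2*γ6, and R ~R = -2089/100, so R^-1 = ~R / (-2089/100).
R v = -13/3 + 3/2*γ12 - 17/2*γ13 + 29/5*γ14 + 5*γ15 + 2*γ16 - 133/12*γ23 + 22/3*γ24 + 31/6*γ25 + 5/3*γ26 + 13/10*γ34 + 23/3*γ35 + 16/3*γ36 - 67/15*γ45 - 10/3*γ46 - 4/3*γ56
Answer: 4689/2089*γ1 + 10415/4178*γ2 + 15412/6267*γ3 - 8365/6267*γ4 + 3622/6267*γ5 + 5200/6267*γ6


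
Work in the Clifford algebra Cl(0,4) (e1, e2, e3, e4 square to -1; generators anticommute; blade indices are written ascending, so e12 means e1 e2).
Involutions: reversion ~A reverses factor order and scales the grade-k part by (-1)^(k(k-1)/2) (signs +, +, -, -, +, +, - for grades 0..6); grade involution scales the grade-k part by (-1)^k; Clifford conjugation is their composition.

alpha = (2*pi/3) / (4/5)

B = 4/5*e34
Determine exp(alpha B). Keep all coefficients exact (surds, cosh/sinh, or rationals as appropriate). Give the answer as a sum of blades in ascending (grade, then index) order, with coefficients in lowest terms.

B^2 = (4/5)^2*(e34)^2 = 16/25*(-1) = -16/25 (a basis 2-blade squares to minus the product of its generators' squares).
B^2 = -16/25 — since the square is negative, the closed form is circular: l = 4/5, alpha*l = 2*pi/3, so exp(alpha B) = cos(2*pi/3) + (sin(2*pi/3)/(4/5))*B = -1/2 + (5*sqrt(3)/8)*B.
Answer: -1/2 + sqrt(3)/2*e34


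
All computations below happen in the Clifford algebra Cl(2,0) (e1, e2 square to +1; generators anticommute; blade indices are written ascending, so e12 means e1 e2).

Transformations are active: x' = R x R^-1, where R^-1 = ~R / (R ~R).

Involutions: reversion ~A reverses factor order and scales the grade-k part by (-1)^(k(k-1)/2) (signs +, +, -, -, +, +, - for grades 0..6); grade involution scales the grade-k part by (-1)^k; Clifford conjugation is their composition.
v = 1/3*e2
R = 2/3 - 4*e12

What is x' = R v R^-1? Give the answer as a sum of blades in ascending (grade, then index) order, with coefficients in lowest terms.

~R = 2/3 + 4*e12, and R ~R = 148/9, so R^-1 = ~R / (148/9).
R v = -4/3*e1 + 2/9*e2
Answer: -4/37*e1 - 35/111*e2


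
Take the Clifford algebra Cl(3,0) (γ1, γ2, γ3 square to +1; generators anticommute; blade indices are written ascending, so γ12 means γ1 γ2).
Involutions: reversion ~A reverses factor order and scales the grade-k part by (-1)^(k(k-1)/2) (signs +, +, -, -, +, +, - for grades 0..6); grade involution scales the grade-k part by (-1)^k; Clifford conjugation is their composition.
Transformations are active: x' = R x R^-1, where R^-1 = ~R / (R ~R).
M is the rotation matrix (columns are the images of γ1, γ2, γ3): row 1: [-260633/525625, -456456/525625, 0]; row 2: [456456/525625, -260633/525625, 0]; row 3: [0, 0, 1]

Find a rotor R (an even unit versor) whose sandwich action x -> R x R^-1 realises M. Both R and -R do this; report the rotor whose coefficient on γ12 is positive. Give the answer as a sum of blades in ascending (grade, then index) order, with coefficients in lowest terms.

Method: write R = a + b12*γ12 + b13*γ13 + b23*γ23 with a^2 + b12^2 + b13^2 + b23^2 = 1 (so R^-1 = ~R). Expanding the columns R e_j ~R gives tr M = 4a^2 - 1 and, from the antisymmetric part, M21 - M12 = -4a*b12, M13 - M31 = 4a*b13, M32 - M23 = -4a*b23.
Here tr M = 4359/525625, so a^2 = (1 + tr M)/4 = 132496/525625 and a = ±364/725. Taking a = 364/725: M21 - M12 = 912912/525625, M13 - M31 = 0, M32 - M23 = 0, giving b12 = -627/725, b13 = 0, b23 = 0, i.e. R = 364/725 - 627/725*γ12.
Its γ12 coefficient is negative, so report the other preimage -R.
Answer: -364/725 + 627/725*γ12. Recall the cover is two-to-one: with M of trace 4359/525625, both preimages act alike, and the stated γ12 sign chooses the sheet.


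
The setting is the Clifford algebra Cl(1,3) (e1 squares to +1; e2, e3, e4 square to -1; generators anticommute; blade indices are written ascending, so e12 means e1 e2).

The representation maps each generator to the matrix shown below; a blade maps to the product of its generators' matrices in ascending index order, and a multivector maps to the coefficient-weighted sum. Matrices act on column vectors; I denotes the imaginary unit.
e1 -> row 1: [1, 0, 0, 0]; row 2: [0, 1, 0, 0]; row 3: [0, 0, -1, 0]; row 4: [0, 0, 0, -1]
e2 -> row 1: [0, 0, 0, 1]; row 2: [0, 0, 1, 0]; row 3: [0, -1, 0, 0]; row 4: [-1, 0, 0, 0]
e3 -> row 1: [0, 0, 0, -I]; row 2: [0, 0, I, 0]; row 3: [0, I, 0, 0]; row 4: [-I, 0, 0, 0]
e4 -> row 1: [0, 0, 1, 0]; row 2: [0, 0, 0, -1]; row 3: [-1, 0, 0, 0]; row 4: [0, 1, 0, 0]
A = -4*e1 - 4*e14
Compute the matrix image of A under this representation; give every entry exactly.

Bivector images (products of the table entries): rho(e14) = rho(e1)rho(e4) = row 1: [0, 0, 1, 0]; row 2: [0, 0, 0, -1]; row 3: [1, 0, 0, 0]; row 4: [0, -1, 0, 0].
M = (-4)*rho(e1) + (-4)*rho(e14), summed entrywise:
Answer: row 1: [-4, 0, -4, 0]; row 2: [0, -4, 0, 4]; row 3: [-4, 0, 4, 0]; row 4: [0, 4, 0, 4]


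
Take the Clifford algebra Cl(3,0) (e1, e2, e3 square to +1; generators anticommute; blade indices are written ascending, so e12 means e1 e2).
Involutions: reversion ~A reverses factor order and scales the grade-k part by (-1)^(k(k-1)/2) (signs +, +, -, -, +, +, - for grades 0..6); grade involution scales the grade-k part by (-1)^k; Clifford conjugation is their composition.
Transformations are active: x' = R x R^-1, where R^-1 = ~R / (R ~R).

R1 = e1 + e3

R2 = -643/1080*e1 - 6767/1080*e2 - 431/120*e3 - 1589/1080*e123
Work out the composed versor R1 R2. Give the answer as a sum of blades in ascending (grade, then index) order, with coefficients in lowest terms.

Distribute over the terms of R1 (each basis-blade product reordered to ascending indices, repeated generators contracted through their squares):
(e1) R2 = -643/1080 - 6767/1080*e12 - 431/120*e13 - 1589/1080*e23
(e3) R2 = -431/120 - 1589/1080*e12 + 643/1080*e13 + 6767/1080*e23
Summing the partial products and collecting blades:
Answer: -2261/540 - 2089/270*e12 - 809/270*e13 + 863/180*e23


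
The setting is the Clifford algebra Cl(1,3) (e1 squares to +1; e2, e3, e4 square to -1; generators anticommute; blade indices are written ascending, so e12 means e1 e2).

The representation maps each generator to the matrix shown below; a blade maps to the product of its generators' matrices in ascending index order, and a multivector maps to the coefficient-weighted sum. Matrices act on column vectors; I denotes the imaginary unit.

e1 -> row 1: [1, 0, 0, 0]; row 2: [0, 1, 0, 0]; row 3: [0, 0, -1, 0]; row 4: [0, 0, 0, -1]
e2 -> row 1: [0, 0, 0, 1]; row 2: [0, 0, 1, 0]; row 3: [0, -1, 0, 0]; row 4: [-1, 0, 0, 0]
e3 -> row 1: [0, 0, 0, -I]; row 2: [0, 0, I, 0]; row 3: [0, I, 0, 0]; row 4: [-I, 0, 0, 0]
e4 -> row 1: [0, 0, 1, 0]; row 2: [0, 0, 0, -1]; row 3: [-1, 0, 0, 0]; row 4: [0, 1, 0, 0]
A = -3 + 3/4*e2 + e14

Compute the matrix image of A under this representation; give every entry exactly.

Bivector images (products of the table entries): rho(e14) = rho(e1)rho(e4) = row 1: [0, 0, 1, 0]; row 2: [0, 0, 0, -1]; row 3: [1, 0, 0, 0]; row 4: [0, -1, 0, 0].
M = (-3)*1 + (3/4)*rho(e2) + (1)*rho(e14), summed entrywise (1 is the identity matrix):
Answer: row 1: [-3, 0, 1, 3/4]; row 2: [0, -3, 3/4, -1]; row 3: [1, -3/4, -3, 0]; row 4: [-3/4, -1, 0, -3]


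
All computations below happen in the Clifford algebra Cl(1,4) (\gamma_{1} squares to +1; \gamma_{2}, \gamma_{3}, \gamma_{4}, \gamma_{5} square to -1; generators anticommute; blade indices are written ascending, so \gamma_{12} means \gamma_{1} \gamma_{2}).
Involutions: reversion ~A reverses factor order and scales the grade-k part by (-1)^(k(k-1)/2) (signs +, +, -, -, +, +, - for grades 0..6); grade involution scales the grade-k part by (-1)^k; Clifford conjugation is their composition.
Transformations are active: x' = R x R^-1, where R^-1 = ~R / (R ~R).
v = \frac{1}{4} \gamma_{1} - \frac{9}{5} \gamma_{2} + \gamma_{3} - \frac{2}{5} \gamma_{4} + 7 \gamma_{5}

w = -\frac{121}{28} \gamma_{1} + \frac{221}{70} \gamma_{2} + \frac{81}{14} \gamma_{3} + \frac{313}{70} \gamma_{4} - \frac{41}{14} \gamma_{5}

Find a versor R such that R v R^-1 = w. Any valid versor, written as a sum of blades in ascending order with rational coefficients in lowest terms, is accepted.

Reasoning: v^2 = w^2 = -\frac{4267}{80} since conjugation preserves the quadratic form; R = v + w = -\frac{57}{14} \gamma_{1} + \frac{19}{14} \gamma_{2} + \frac{95}{14} \gamma_{3} + \frac{57}{14} \gamma_{4} + \frac{57}{14} \gamma_{5} is then valid when invertible, keeping its own part and reversing (v - w)/2.
Answer: -\frac{57}{14} \gamma_{1} + \frac{19}{14} \gamma_{2} + \frac{95}{14} \gamma_{3} + \frac{57}{14} \gamma_{4} + \frac{57}{14} \gamma_{5}


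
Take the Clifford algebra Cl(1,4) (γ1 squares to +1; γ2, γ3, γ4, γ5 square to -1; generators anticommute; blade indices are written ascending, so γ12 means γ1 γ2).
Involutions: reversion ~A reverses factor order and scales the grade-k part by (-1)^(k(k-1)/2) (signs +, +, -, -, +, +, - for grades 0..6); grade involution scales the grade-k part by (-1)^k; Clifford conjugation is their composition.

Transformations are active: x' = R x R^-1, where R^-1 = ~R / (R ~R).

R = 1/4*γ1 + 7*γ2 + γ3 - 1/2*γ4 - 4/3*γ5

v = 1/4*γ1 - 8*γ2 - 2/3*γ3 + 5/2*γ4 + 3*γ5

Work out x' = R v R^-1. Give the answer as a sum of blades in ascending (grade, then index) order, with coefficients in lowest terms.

~R = 1/4*γ1 + 7*γ2 + γ3 - 1/2*γ4 - 4/3*γ5, and R ~R = -7483/144, so R^-1 = ~R / (-7483/144).
R v = 2975/48 - 15/4*γ12 - 5/12*γ13 + 3/4*γ14 + 13/12*γ15 + 10/3*γ23 + 27/2*γ24 + 31/3*γ25 + 13/6*γ34 + 19/9*γ35 + 11/6*γ45
Answer: -3619/4276*γ1 - 9298/1069*γ2 - 5512/3207*γ3 - 2795/2138*γ4 + 193/1069*γ5


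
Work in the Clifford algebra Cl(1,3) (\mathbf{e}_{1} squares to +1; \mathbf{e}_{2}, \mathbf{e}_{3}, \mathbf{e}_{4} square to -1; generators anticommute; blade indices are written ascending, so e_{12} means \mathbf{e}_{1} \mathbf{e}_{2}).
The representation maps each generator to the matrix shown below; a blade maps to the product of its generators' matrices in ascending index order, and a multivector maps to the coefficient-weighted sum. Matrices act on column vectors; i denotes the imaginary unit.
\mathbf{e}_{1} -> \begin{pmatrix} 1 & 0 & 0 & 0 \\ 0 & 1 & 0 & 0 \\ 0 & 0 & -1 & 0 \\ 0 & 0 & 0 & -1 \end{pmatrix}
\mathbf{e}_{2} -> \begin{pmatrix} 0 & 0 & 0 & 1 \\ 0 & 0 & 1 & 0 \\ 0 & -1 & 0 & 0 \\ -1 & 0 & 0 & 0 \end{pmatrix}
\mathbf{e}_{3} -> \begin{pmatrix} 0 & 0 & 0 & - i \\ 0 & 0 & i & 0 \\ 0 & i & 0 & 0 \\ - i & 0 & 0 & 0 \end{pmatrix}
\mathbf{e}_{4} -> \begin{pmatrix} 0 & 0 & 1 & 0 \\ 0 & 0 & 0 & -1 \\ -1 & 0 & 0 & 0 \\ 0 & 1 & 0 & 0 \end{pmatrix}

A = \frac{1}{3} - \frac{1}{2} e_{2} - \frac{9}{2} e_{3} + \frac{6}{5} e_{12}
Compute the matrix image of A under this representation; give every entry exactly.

Bivector images (products of the table entries): rho(e_{12}) = rho(\mathbf{e}_{1})rho(\mathbf{e}_{2}) = \begin{pmatrix} 0 & 0 & 0 & 1 \\ 0 & 0 & 1 & 0 \\ 0 & 1 & 0 & 0 \\ 1 & 0 & 0 & 0 \end{pmatrix}.
M = (\frac{1}{3})*1 + (-\frac{1}{2})*rho(e_{2}) + (-\frac{9}{2})*rho(e_{3}) + (\frac{6}{5})*rho(e_{12}), summed entrywise (1 is the identity matrix):
Answer: \begin{pmatrix} \frac{1}{3} & 0 & 0 & \frac{7}{10} + \frac{9 i}{2} \\ 0 & \frac{1}{3} & \frac{7}{10} - \frac{9 i}{2} & 0 \\ 0 & \frac{17}{10} - \frac{9 i}{2} & \frac{1}{3} & 0 \\ \frac{17}{10} + \frac{9 i}{2} & 0 & 0 & \frac{1}{3} \end{pmatrix}


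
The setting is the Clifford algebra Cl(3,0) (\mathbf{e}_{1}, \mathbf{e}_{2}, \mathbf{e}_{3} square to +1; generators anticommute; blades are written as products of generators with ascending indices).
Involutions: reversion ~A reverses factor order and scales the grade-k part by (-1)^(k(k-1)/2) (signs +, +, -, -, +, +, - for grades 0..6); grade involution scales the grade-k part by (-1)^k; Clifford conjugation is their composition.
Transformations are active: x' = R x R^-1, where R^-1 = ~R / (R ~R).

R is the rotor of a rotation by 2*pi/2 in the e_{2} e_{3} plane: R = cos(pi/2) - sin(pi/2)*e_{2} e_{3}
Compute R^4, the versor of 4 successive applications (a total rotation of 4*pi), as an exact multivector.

Rotor phase runs at HALF the rotation angle; powers of one rotor simply add phase, so after 4 steps in e_{2} e_{3} the phase is 4*pi/2 = 2 \pi and R^4 = cos(2 \pi) - sin(2 \pi)*e_{2} e_{3}.
cos(2 \pi) = 1 and sin(2 \pi) = 0, so R^4 = 1. The total rotation 4*pi is 2 full turns, so every vector returns to itself, yet the rotor is +1, back on the identity sheet (an even number of 2*pi turns).
Answer: 1


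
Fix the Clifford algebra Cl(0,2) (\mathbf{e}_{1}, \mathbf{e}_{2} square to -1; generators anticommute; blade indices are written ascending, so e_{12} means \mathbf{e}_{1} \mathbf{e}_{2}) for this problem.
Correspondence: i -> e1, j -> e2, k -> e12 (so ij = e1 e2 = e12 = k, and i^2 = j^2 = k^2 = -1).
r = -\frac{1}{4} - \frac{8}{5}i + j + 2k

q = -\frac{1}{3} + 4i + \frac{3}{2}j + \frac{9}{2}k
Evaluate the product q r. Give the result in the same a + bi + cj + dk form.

In blades: q = -\frac{1}{3} + 4 e_{1} + \frac{3}{2} e_{2} + \frac{9}{2} e_{12}, r = -\frac{1}{4} - \frac{8}{5} e_{1} + e_{2} + 2 e_{12}.
Distribute q over r term by term (generator squares from the signature, products reordered to ascending indices): (-\frac{1}{3})*r = \frac{1}{12} + \frac{8}{15} e_{1} - \frac{1}{3} e_{2} - \frac{2}{3} e_{12}; (4 e_{1})*r = \frac{32}{5} - e_{1} - 8 e_{2} + 4 e_{12}; (\frac{3}{2} e_{2})*r = -\frac{3}{2} + 3 e_{1} - \frac{3}{8} e_{2} + \frac{12}{5} e_{12}; (\frac{9}{2} e_{12})*r = -9 - \frac{9}{2} e_{1} - \frac{36}{5} e_{2} - \frac{9}{8} e_{12}.
Sum: -\frac{241}{60} - \frac{59}{30} e_{1} - \frac{1909}{120} e_{2} + \frac{553}{120} e_{12}; translating back through the correspondence:
Answer: -\frac{241}{60} - \frac{59}{30}i - \frac{1909}{120}j + \frac{553}{120}k


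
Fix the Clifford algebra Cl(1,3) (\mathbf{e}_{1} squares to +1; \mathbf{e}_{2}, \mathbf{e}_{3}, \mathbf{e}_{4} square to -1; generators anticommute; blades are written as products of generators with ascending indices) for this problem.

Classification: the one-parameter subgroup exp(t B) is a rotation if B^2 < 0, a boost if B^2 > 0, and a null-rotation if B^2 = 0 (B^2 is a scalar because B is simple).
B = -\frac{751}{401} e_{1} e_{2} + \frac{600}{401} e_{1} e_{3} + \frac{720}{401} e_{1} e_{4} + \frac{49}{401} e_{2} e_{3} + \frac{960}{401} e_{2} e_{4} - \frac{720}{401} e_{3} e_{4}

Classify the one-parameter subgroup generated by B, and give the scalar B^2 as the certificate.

B^2 term by term: the squares give (-\frac{751}{401})^2*(e_{1} e_{2})^2 + (\frac{600}{401})^2*(e_{1} e_{3})^2 + (\frac{720}{401})^2*(e_{1} e_{4})^2 + (\frac{49}{401})^2*(e_{2} e_{3})^2 + (\frac{960}{401})^2*(e_{2} e_{4})^2 + (-\frac{720}{401})^2*(e_{3} e_{4})^2 = \frac{564001}{160801}*(+1) + \frac{360000}{160801}*(+1) + \frac{518400}{160801}*(+1) + \frac{2401}{160801}*(-1) + \frac{921600}{160801}*(-1) + \frac{518400}{160801}*(-1) = 0 (each basis 2-blade squares to minus the product of its generators' squares); cross terms between blades sharing an index anticommute and cancel; the commuting (index-disjoint) pairs give grade-4 terms 2*c*c'*(blade product), which cancel blade by blade — e_{1} e_{2} e_{3} e_{4}: \frac{1081440}{160801} - \frac{1152000}{160801} + \frac{70560}{160801} = 0 — confirming B is simple. So B^2 = 0.
Answer: null-rotation, certificate B^2 = 0. Why this suffices: the scalar 0 survives any versor conjugation, so its sign alone determines the class however B is presented.


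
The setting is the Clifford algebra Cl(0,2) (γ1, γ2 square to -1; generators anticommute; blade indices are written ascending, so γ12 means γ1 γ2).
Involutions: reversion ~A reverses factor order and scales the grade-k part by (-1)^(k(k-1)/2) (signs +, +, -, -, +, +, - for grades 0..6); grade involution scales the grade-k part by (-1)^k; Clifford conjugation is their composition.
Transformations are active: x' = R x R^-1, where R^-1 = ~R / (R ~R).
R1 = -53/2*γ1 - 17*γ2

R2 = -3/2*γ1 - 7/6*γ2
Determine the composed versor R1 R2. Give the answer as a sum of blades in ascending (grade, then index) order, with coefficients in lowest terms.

Distribute over the terms of R1 (each basis-blade product reordered to ascending indices, repeated generators contracted through their squares):
(-53/2*γ1) R2 = -159/4 + 371/12*γ12
(-17*γ2) R2 = -119/6 - 51/2*γ12
Summing the partial products and collecting blades:
Answer: -715/12 + 65/12*γ12


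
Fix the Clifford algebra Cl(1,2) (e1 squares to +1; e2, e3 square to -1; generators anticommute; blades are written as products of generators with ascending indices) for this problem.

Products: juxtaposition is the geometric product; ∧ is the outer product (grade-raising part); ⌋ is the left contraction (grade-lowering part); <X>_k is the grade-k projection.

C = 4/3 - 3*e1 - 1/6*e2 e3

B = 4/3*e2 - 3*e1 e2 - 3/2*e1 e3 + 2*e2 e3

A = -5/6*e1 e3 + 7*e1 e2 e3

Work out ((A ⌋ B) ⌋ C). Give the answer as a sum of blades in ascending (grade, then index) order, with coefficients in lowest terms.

step 1: 5/4
step 2: 5/3 - 15/4*e1 - 5/24*e2 e3
Answer: 5/3 - 15/4*e1 - 5/24*e2 e3


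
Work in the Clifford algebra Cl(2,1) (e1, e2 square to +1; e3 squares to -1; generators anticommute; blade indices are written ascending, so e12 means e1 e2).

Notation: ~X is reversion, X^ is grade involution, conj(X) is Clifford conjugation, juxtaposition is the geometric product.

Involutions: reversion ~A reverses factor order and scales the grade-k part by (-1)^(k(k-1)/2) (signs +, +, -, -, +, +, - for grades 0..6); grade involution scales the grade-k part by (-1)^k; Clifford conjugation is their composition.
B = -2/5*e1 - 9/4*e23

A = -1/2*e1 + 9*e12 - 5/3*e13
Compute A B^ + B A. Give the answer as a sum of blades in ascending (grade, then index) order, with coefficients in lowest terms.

first term: -1/5 - 18/5*e2 + 2/3*e3 + 15/4*e12 - 81/4*e13 + 9/8*e123
second term: 1/5 - 18/5*e2 + 2/3*e3 - 15/4*e12 + 81/4*e13 + 9/8*e123
Answer: -36/5*e2 + 4/3*e3 + 9/4*e123


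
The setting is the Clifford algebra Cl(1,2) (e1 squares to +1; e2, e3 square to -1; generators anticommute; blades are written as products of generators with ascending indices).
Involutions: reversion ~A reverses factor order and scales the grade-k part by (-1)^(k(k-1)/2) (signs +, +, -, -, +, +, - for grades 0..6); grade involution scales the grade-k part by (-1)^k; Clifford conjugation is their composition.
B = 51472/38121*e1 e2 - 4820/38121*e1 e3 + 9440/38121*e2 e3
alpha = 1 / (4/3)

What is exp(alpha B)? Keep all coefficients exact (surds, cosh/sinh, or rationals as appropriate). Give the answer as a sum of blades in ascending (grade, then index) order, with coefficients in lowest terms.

B^2 term by term: the squares give (51472/38121)^2*(e1 e2)^2 + (-4820/38121)^2*(e1 e3)^2 + (9440/38121)^2*(e2 e3)^2 = 2649366784/1453210641*(+1) + 23232400/1453210641*(+1) + 89113600/1453210641*(-1) = 16/9 (each basis 2-blade squares to minus the product of its generators' squares); cross terms between blades sharing an index anticommute and cancel. So B^2 = 16/9.
B^2 = 16/9 — the series telescopes hyperbolically here: l = 4/3, alpha*l = 1, so exp(alpha B) = cosh(1) + (sinh(1)/(4/3))*B = cosh(1) + (3*sinh(1)/4)*B.
Answer: cosh(1) + 12868*sinh(1)/12707*e1 e2 - 1205*sinh(1)/12707*e1 e3 + 2360*sinh(1)/12707*e2 e3


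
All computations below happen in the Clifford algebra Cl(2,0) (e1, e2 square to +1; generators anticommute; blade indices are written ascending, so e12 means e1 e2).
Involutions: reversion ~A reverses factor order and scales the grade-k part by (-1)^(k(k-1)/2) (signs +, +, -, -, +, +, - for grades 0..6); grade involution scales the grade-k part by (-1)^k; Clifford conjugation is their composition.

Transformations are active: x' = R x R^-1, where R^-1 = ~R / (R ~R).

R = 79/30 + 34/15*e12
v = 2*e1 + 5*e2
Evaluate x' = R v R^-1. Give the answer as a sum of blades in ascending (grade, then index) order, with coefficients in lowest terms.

~R = 79/30 - 34/15*e12, and R ~R = 2173/180, so R^-1 = ~R / (2173/180).
R v = 83/5*e1 + 259/30*e2
Answer: 56954/10865*e1 - 13403/10865*e2


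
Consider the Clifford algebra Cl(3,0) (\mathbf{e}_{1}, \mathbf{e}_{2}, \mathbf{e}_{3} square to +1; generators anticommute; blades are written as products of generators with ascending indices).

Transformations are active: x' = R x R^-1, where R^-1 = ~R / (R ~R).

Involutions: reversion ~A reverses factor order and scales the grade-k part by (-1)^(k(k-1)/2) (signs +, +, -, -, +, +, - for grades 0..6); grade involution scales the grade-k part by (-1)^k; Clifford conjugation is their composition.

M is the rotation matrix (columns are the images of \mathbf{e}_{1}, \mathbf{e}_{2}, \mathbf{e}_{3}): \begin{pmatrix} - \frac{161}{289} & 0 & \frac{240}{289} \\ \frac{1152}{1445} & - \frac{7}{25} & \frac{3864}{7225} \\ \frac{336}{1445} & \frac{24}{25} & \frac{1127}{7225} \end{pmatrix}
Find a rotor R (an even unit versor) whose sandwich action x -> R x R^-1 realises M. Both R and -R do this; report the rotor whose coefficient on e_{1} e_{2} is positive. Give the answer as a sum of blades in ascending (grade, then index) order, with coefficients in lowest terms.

Method: write R = a + b12*e_{1} e_{2} + b13*e_{1} e_{3} + b23*e_{2} e_{3} with a^2 + b12^2 + b13^2 + b23^2 = 1 (so R^-1 = ~R). Expanding the columns R e_j ~R gives tr M = 4a^2 - 1 and, from the antisymmetric part, M21 - M12 = -4a*b12, M13 - M31 = 4a*b13, M32 - M23 = -4a*b23.
Here tr M = -\frac{4921}{7225}, so a^2 = (1 + tr M)/4 = \frac{576}{7225} and a = ±\frac{24}{85}. Taking a = \frac{24}{85}: M21 - M12 = \frac{1152}{1445}, M13 - M31 = \frac{864}{1445}, M32 - M23 = \frac{3072}{7225}, giving b12 = -\frac{12}{17}, b13 = \frac{9}{17}, b23 = -\frac{32}{85}, i.e. R = \frac{24}{85} - \frac{12}{17} e_{1} e_{2} + \frac{9}{17} e_{1} e_{3} - \frac{32}{85} e_{2} e_{3}.
Its e_{1} e_{2} coefficient is negative, so report the other preimage -R.
Answer: -\frac{24}{85} + \frac{12}{17} e_{1} e_{2} - \frac{9}{17} e_{1} e_{3} + \frac{32}{85} e_{2} e_{3}. Note: both R and -R realise this M (trace -\frac{4921}{7225}); the covering map identifies them, and the e_{1} e_{2}-coefficient sign is the tie-breaker.
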